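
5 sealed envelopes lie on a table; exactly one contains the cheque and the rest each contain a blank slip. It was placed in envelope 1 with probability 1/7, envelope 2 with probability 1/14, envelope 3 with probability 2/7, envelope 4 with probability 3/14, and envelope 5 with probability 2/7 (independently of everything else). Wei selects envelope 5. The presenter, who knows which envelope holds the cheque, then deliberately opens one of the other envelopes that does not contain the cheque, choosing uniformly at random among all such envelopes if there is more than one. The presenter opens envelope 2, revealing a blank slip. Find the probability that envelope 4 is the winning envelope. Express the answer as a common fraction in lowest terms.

Condition on the true location of the cheque.
If it is in envelope 1 (prior 1/7): the presenter has 3 equally likely choices, so probability 1/3; weight (1/7)·(1/3) = 1/21.
If it is in envelope 2 (prior 1/14): the presenter opened envelope 2, so this case is ruled out; weight (1/14)·0 = 0.
If it is in envelope 3 (prior 2/7): the presenter has 3 equally likely choices, so probability 1/3; weight (2/7)·(1/3) = 2/21.
If it is in envelope 4 (prior 3/14): the presenter has 3 equally likely choices, so probability 1/3; weight (3/14)·(1/3) = 1/14.
If it is in envelope 5 (prior 2/7): the presenter has 4 equally likely choices, so probability 1/4; weight (2/7)·(1/4) = 1/14.
The weights sum to 2/7.
So P(the cheque in envelope 4 | the presenter opened envelope 2) = (1/14) / (2/7) = 1/4.

1/4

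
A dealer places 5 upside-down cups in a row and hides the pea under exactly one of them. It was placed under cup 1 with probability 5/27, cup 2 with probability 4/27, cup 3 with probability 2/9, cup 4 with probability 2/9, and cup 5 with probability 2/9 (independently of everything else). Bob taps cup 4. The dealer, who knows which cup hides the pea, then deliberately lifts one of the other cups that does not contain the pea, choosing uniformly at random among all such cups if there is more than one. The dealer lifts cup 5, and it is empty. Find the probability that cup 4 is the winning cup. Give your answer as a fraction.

Apply Bayes' rule, conditioning on where the pea actually is.
If it is under cup 1 (prior 5/27): the dealer has 3 equally likely choices, so probability 1/3; weight (5/27)·(1/3) = 5/81.
If it is under cup 2 (prior 4/27): the dealer has 3 equally likely choices, so probability 1/3; weight (4/27)·(1/3) = 4/81.
If it is under cup 3 (prior 2/9): the dealer has 3 equally likely choices, so probability 1/3; weight (2/9)·(1/3) = 2/27.
If it is under cup 4 (prior 2/9): the dealer has 4 equally likely choices, so probability 1/4; weight (2/9)·(1/4) = 1/18.
If it is under cup 5 (prior 2/9): the dealer opened cup 5, so this case is ruled out; weight (2/9)·0 = 0.
The weights sum to 13/54.
So P(the pea under cup 4 | the dealer opened cup 5) = (1/18) / (13/54) = 3/13.

3/13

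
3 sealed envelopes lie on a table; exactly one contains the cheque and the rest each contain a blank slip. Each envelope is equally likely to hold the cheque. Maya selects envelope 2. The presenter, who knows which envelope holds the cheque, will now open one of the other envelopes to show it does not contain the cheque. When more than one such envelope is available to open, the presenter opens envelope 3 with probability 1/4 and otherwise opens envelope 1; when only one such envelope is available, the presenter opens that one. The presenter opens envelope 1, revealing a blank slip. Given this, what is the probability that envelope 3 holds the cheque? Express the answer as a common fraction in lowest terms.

Apply Bayes' rule, conditioning on where the cheque actually is.
If it is in envelope 1 (prior 1/3): the presenter opened envelope 1, so this case is ruled out; weight (1/3)·0 = 0.
If it is in envelope 2 (prior 1/3): envelope 3 is available but not opened, probability 3/4; weight (1/3)·(3/4) = 1/4.
If it is in envelope 3 (prior 1/3): only envelope 1 is available, probability 1; weight (1/3)·1 = 1/3.
The weights sum to 7/12.
So P(the cheque in envelope 3 | the presenter opened envelope 1) = (1/3) / (7/12) = 4/7.

4/7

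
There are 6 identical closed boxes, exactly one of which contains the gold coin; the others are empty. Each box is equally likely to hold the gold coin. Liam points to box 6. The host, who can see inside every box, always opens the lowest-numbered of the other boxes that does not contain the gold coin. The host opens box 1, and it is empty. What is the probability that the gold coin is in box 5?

1/5

Apply Bayes' rule, conditioning on where the gold coin actually is.
If it is in box 1 (prior 1/6): the host opened box 1, so this case is ruled out; weight (1/6)·0 = 0.
If it is in any of boxes 2, 3, 4, 5, and 6 (prior 1/6 each): box 1 is the lowest-numbered option available, probability 1; weight (1/6)·1 = 1/6 each.
The weights sum to 5/6.
So P(the gold coin in box 5 | the host opened box 1) = (1/6) / (5/6) = 1/5.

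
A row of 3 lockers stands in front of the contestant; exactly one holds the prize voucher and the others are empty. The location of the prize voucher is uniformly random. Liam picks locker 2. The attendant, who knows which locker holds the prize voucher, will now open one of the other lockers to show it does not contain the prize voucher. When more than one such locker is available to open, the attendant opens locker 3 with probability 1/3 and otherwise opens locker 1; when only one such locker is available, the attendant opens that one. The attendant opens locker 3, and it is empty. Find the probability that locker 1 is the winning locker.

3/4

Apply Bayes' rule, conditioning on where the prize voucher actually is.
If it is in locker 1 (prior 1/3): only locker 3 is available, probability 1; weight (1/3)·1 = 1/3.
If it is in locker 2 (prior 1/3): locker 3 is available, opened with probability 1/3; weight (1/3)·(1/3) = 1/9.
If it is in locker 3 (prior 1/3): the attendant opened locker 3, so this case is ruled out; weight (1/3)·0 = 0.
The weights sum to 4/9.
So P(the prize voucher in locker 1 | the attendant opened locker 3) = (1/3) / (4/9) = 3/4.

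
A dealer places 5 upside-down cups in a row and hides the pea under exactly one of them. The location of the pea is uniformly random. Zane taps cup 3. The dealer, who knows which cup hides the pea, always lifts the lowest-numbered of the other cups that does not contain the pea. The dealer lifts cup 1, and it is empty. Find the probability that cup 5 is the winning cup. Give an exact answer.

Apply Bayes' rule, conditioning on where the pea actually is.
If it is under cup 1 (prior 1/5): the dealer opened cup 1, so this case is ruled out; weight (1/5)·0 = 0.
If it is under any of cups 2, 3, 4, and 5 (prior 1/5 each): cup 1 is the lowest-numbered option available, probability 1; weight (1/5)·1 = 1/5 each.
The weights sum to 4/5.
So P(the pea under cup 5 | the dealer opened cup 1) = (1/5) / (4/5) = 1/4.

1/4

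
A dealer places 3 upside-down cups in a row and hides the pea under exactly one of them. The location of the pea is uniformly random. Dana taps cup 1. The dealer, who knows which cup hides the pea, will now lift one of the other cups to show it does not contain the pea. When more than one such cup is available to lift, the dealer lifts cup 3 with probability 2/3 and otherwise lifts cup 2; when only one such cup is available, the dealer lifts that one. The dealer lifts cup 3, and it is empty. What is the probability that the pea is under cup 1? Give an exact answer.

2/5

Condition on the true location of the pea.
If it is under cup 1 (prior 1/3): cup 3 is available, opened with probability 2/3; weight (1/3)·(2/3) = 2/9.
If it is under cup 2 (prior 1/3): only cup 3 is available, probability 1; weight (1/3)·1 = 1/3.
If it is under cup 3 (prior 1/3): the dealer opened cup 3, so this case is ruled out; weight (1/3)·0 = 0.
The weights sum to 5/9.
So P(the pea under cup 1 | the dealer opened cup 3) = (2/9) / (5/9) = 2/5.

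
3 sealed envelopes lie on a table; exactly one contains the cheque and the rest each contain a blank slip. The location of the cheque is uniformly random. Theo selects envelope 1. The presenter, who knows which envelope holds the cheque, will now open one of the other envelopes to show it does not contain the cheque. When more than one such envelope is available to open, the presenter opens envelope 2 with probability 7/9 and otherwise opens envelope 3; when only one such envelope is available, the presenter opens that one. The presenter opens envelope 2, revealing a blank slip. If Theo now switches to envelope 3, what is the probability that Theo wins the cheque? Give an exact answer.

9/16

Consider each possible location of the cheque in turn.
If it is in envelope 1 (prior 1/3): envelope 2 is available, opened with probability 7/9; weight (1/3)·(7/9) = 7/27.
If it is in envelope 2 (prior 1/3): the presenter opened envelope 2, so this case is ruled out; weight (1/3)·0 = 0.
If it is in envelope 3 (prior 1/3): only envelope 2 is available, probability 1; weight (1/3)·1 = 1/3.
The weights sum to 16/27.
So P(the cheque in envelope 3 | the presenter opened envelope 2) = (1/3) / (16/27) = 9/16.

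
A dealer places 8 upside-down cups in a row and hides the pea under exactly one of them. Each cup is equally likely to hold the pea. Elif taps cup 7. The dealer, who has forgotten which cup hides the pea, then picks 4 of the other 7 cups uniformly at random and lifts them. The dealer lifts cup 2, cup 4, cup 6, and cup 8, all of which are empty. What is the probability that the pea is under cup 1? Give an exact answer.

Because the dealer chose which cups to lift without knowing where the pea is, the choice is independent of the prize location. Learning that none of the 4 opened cups holds the pea simply rules out those 4 locations and leaves the remaining 4 cups still equally likely by symmetry.
So P(the pea under cup 1) = 1/4.

1/4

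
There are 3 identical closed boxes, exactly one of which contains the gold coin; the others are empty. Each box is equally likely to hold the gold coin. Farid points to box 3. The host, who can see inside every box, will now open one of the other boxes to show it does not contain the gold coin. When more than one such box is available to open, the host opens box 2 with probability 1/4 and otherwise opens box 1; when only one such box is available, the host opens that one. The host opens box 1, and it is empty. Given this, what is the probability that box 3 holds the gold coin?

3/7

Condition on the true location of the gold coin.
If it is in box 1 (prior 1/3): the host opened box 1, so this case is ruled out; weight (1/3)·0 = 0.
If it is in box 2 (prior 1/3): only box 1 is available, probability 1; weight (1/3)·1 = 1/3.
If it is in box 3 (prior 1/3): box 2 is available but not opened, probability 3/4; weight (1/3)·(3/4) = 1/4.
The weights sum to 7/12.
So P(the gold coin in box 3 | the host opened box 1) = (1/4) / (7/12) = 3/7.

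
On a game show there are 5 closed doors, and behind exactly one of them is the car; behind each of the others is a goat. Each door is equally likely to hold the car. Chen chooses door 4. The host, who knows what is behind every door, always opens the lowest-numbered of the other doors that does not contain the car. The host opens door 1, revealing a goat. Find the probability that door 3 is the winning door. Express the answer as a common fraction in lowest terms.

1/4

Consider each possible location of the car in turn.
If it is behind door 1 (prior 1/5): the host opened door 1, so this case is ruled out; weight (1/5)·0 = 0.
If it is behind any of doors 2, 3, 4, and 5 (prior 1/5 each): door 1 is the lowest-numbered option available, probability 1; weight (1/5)·1 = 1/5 each.
The weights sum to 4/5.
So P(the car behind door 3 | the host opened door 1) = (1/5) / (4/5) = 1/4.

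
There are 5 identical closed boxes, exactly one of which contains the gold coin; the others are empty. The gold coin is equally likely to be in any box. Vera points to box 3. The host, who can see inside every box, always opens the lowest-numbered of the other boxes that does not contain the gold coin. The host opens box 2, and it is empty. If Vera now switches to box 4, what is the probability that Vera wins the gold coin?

Apply Bayes' rule, conditioning on where the gold coin actually is.
If it is in box 1 (prior 1/5): box 2 is the lowest-numbered option available, probability 1; weight (1/5)·1 = 1/5.
If it is in box 2 (prior 1/5): the host opened box 2, so this case is ruled out; weight (1/5)·0 = 0.
If it is in any of boxes 3, 4, and 5 (prior 1/5 each): the host would have opened box 1 instead, probability 0; weight (1/5)·0 = 0 each.
The weights sum to 1/5.
So P(the gold coin in box 4 | the host opened box 2) = 0 / (1/5) = 0.

0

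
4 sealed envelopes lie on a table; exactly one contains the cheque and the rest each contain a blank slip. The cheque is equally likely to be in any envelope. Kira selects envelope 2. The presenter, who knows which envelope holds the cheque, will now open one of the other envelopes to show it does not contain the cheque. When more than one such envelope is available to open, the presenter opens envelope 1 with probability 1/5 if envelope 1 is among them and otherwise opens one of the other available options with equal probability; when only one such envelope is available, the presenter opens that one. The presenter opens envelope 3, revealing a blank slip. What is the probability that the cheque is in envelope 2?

Condition on the true location of the cheque.
If it is in envelope 1 (prior 1/4): envelope 1 holds the prize so is unavailable; the presenter chooses uniformly among the 2 others, probability 1/2; weight (1/4)·(1/2) = 1/8.
If it is in envelope 2 (prior 1/4): envelope 1 is available but not opened; envelope 3 gets probability (1 − 1/5)/2 = 2/5; weight (1/4)·(2/5) = 1/10.
If it is in envelope 3 (prior 1/4): the presenter opened envelope 3, so this case is ruled out; weight (1/4)·0 = 0.
If it is in envelope 4 (prior 1/4): envelope 1 is available but not opened, probability 4/5; weight (1/4)·(4/5) = 1/5.
The weights sum to 17/40.
So P(the cheque in envelope 2 | the presenter opened envelope 3) = (1/10) / (17/40) = 4/17.

4/17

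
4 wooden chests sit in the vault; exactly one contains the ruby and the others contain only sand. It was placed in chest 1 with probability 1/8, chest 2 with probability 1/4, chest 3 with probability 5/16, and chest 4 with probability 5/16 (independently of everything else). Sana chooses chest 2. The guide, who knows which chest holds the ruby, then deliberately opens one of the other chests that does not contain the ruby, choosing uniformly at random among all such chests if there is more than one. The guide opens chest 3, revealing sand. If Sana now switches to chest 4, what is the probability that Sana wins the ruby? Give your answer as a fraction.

15/29

Consider each possible location of the ruby in turn.
If it is in chest 1 (prior 1/8): the guide has 2 equally likely choices, so probability 1/2; weight (1/8)·(1/2) = 1/16.
If it is in chest 2 (prior 1/4): the guide has 3 equally likely choices, so probability 1/3; weight (1/4)·(1/3) = 1/12.
If it is in chest 3 (prior 5/16): the guide opened chest 3, so this case is ruled out; weight (5/16)·0 = 0.
If it is in chest 4 (prior 5/16): the guide has 2 equally likely choices, so probability 1/2; weight (5/16)·(1/2) = 5/32.
The weights sum to 29/96.
So P(the ruby in chest 4 | the guide opened chest 3) = (5/32) / (29/96) = 15/29.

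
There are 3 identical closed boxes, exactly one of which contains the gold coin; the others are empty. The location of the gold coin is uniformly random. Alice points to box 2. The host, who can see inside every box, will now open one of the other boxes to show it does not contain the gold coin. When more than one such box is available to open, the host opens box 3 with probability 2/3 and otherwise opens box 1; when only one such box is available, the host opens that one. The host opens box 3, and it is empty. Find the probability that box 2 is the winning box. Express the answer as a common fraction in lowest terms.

Consider each possible location of the gold coin in turn.
If it is in box 1 (prior 1/3): only box 3 is available, probability 1; weight (1/3)·1 = 1/3.
If it is in box 2 (prior 1/3): box 3 is available, opened with probability 2/3; weight (1/3)·(2/3) = 2/9.
If it is in box 3 (prior 1/3): the host opened box 3, so this case is ruled out; weight (1/3)·0 = 0.
The weights sum to 5/9.
So P(the gold coin in box 2 | the host opened box 3) = (2/9) / (5/9) = 2/5.

2/5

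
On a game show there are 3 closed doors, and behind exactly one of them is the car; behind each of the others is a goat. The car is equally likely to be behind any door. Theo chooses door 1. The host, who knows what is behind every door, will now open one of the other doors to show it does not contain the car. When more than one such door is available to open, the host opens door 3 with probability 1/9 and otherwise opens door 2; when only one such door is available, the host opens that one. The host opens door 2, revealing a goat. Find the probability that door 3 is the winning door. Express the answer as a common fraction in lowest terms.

9/17

Apply Bayes' rule, conditioning on where the car actually is.
If it is behind door 1 (prior 1/3): door 3 is available but not opened, probability 8/9; weight (1/3)·(8/9) = 8/27.
If it is behind door 2 (prior 1/3): the host opened door 2, so this case is ruled out; weight (1/3)·0 = 0.
If it is behind door 3 (prior 1/3): only door 2 is available, probability 1; weight (1/3)·1 = 1/3.
The weights sum to 17/27.
So P(the car behind door 3 | the host opened door 2) = (1/3) / (17/27) = 9/17.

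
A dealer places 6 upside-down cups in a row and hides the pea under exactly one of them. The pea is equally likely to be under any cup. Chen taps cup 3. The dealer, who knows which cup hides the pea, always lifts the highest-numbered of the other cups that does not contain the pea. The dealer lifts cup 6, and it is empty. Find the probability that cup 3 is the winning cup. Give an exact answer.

Apply Bayes' rule, conditioning on where the pea actually is.
If it is under any of cups 1, 2, 3, 4, and 5 (prior 1/6 each): cup 6 is the highest-numbered option available, probability 1; weight (1/6)·1 = 1/6 each.
If it is under cup 6 (prior 1/6): the dealer opened cup 6, so this case is ruled out; weight (1/6)·0 = 0.
The weights sum to 5/6.
So P(the pea under cup 3 | the dealer opened cup 6) = (1/6) / (5/6) = 1/5.

1/5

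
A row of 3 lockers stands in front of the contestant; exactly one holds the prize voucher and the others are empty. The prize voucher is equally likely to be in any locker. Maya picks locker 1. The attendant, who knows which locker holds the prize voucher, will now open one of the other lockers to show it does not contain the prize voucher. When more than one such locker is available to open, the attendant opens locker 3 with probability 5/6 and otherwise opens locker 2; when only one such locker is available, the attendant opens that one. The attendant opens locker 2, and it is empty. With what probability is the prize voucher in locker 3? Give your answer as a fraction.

6/7

Condition on the true location of the prize voucher.
If it is in locker 1 (prior 1/3): locker 3 is available but not opened, probability 1/6; weight (1/3)·(1/6) = 1/18.
If it is in locker 2 (prior 1/3): the attendant opened locker 2, so this case is ruled out; weight (1/3)·0 = 0.
If it is in locker 3 (prior 1/3): only locker 2 is available, probability 1; weight (1/3)·1 = 1/3.
The weights sum to 7/18.
So P(the prize voucher in locker 3 | the attendant opened locker 2) = (1/3) / (7/18) = 6/7.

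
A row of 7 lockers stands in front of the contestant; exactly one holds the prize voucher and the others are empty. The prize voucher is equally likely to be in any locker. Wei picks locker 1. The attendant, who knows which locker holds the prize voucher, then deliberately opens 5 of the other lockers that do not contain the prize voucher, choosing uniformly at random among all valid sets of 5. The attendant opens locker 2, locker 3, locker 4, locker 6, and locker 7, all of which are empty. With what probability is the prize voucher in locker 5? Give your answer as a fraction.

6/7

Apply Bayes' rule, conditioning on where the prize voucher actually is.
If it is in locker 1 (prior 1/7): the attendant has 6 equally likely choices, so probability 1/6; weight (1/7)·(1/6) = 1/42.
If it is in any of lockers 2, 3, 4, 6, and 7 (prior 1/7 each): that locker was opened and seen not to hold the prize — ruled out; weight (1/7)·0 = 0 each.
If it is in locker 5 (prior 1/7): the attendant has no choice, probability 1; weight (1/7)·1 = 1/7.
The weights sum to 1/6.
So P(the prize voucher in locker 5 | the attendant opened locker 2, locker 3, locker 4, locker 6, and locker 7) = (1/7) / (1/6) = 6/7.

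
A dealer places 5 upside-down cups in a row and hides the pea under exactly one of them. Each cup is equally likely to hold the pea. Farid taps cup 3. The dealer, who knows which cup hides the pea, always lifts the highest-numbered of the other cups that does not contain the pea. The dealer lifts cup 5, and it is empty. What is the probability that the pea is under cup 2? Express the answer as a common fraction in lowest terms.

Apply Bayes' rule, conditioning on where the pea actually is.
If it is under any of cups 1, 2, 3, and 4 (prior 1/5 each): cup 5 is the highest-numbered option available, probability 1; weight (1/5)·1 = 1/5 each.
If it is under cup 5 (prior 1/5): the dealer opened cup 5, so this case is ruled out; weight (1/5)·0 = 0.
The weights sum to 4/5.
So P(the pea under cup 2 | the dealer opened cup 5) = (1/5) / (4/5) = 1/4.

1/4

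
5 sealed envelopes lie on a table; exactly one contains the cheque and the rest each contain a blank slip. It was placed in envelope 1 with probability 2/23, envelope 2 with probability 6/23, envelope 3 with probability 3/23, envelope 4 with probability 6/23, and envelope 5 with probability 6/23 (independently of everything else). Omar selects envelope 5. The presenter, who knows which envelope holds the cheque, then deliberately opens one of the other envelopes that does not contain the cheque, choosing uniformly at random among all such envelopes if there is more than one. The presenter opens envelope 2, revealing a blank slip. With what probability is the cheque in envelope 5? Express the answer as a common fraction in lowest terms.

9/31

Consider each possible location of the cheque in turn.
If it is in envelope 1 (prior 2/23): the presenter has 3 equally likely choices, so probability 1/3; weight (2/23)·(1/3) = 2/69.
If it is in envelope 2 (prior 6/23): the presenter opened envelope 2, so this case is ruled out; weight (6/23)·0 = 0.
If it is in envelope 3 (prior 3/23): the presenter has 3 equally likely choices, so probability 1/3; weight (3/23)·(1/3) = 1/23.
If it is in envelope 4 (prior 6/23): the presenter has 3 equally likely choices, so probability 1/3; weight (6/23)·(1/3) = 2/23.
If it is in envelope 5 (prior 6/23): the presenter has 4 equally likely choices, so probability 1/4; weight (6/23)·(1/4) = 3/46.
The weights sum to 31/138.
So P(the cheque in envelope 5 | the presenter opened envelope 2) = (3/46) / (31/138) = 9/31.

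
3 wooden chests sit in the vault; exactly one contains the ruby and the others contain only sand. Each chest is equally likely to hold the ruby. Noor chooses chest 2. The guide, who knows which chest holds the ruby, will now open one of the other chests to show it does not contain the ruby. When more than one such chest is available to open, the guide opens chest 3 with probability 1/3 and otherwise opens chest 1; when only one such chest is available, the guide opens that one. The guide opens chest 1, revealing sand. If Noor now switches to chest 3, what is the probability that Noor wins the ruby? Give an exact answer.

3/5

Apply Bayes' rule, conditioning on where the ruby actually is.
If it is in chest 1 (prior 1/3): the guide opened chest 1, so this case is ruled out; weight (1/3)·0 = 0.
If it is in chest 2 (prior 1/3): chest 3 is available but not opened, probability 2/3; weight (1/3)·(2/3) = 2/9.
If it is in chest 3 (prior 1/3): only chest 1 is available, probability 1; weight (1/3)·1 = 1/3.
The weights sum to 5/9.
So P(the ruby in chest 3 | the guide opened chest 1) = (1/3) / (5/9) = 3/5.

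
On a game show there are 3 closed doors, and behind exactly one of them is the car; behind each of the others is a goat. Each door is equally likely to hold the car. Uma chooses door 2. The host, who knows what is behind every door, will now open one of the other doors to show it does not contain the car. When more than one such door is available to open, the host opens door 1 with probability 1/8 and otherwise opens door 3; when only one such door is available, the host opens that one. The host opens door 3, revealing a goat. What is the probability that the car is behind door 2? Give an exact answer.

Apply Bayes' rule, conditioning on where the car actually is.
If it is behind door 1 (prior 1/3): only door 3 is available, probability 1; weight (1/3)·1 = 1/3.
If it is behind door 2 (prior 1/3): door 1 is available but not opened, probability 7/8; weight (1/3)·(7/8) = 7/24.
If it is behind door 3 (prior 1/3): the host opened door 3, so this case is ruled out; weight (1/3)·0 = 0.
The weights sum to 5/8.
So P(the car behind door 2 | the host opened door 3) = (7/24) / (5/8) = 7/15.

7/15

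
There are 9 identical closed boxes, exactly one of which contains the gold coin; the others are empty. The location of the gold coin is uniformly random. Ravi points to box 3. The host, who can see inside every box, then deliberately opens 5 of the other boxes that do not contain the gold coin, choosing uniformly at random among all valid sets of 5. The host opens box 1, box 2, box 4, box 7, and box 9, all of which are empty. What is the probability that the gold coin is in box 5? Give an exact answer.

8/27

Apply Bayes' rule, conditioning on where the gold coin actually is.
If it is in any of boxes 1, 2, 4, 7, and 9 (prior 1/9 each): that box was opened and seen not to hold the prize — ruled out; weight (1/9)·0 = 0 each.
If it is in box 3 (prior 1/9): the host has 56 equally likely choices, so probability 1/56; weight (1/9)·(1/56) = 1/504.
If it is in any of boxes 5, 6, and 8 (prior 1/9 each): the host has 21 equally likely choices, so probability 1/21; weight (1/9)·(1/21) = 1/189 each.
The weights sum to 1/56.
So P(the gold coin in box 5 | the host opened box 1, box 2, box 4, box 7, and box 9) = (1/189) / (1/56) = 8/27.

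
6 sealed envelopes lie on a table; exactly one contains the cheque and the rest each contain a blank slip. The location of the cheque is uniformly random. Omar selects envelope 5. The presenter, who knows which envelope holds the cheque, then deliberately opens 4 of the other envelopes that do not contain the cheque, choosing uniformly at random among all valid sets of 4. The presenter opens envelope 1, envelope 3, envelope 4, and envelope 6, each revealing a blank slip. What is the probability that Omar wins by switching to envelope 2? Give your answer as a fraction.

5/6

Consider each possible location of the cheque in turn.
If it is in any of envelopes 1, 3, 4, and 6 (prior 1/6 each): that envelope was opened and seen not to hold the prize — ruled out; weight (1/6)·0 = 0 each.
If it is in envelope 2 (prior 1/6): the presenter has no choice, probability 1; weight (1/6)·1 = 1/6.
If it is in envelope 5 (prior 1/6): the presenter has 5 equally likely choices, so probability 1/5; weight (1/6)·(1/5) = 1/30.
The weights sum to 1/5.
So P(the cheque in envelope 2 | the presenter opened envelope 1, envelope 3, envelope 4, and envelope 6) = (1/6) / (1/5) = 5/6.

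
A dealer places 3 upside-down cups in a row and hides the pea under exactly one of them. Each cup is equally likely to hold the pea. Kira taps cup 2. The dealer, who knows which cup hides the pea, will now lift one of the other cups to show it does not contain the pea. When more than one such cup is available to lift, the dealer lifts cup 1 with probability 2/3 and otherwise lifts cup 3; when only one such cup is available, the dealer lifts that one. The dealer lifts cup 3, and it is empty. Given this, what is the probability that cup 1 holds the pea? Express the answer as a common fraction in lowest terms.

3/4

Consider each possible location of the pea in turn.
If it is under cup 1 (prior 1/3): only cup 3 is available, probability 1; weight (1/3)·1 = 1/3.
If it is under cup 2 (prior 1/3): cup 1 is available but not opened, probability 1/3; weight (1/3)·(1/3) = 1/9.
If it is under cup 3 (prior 1/3): the dealer opened cup 3, so this case is ruled out; weight (1/3)·0 = 0.
The weights sum to 4/9.
So P(the pea under cup 1 | the dealer opened cup 3) = (1/3) / (4/9) = 3/4.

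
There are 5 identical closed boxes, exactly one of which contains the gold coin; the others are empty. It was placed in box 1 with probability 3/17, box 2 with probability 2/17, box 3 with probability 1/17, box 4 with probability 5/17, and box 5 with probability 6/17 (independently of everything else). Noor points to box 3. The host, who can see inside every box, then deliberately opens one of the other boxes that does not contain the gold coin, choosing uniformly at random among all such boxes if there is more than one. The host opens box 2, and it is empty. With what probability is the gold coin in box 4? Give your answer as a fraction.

20/59

Consider each possible location of the gold coin in turn.
If it is in box 1 (prior 3/17): the host has 3 equally likely choices, so probability 1/3; weight (3/17)·(1/3) = 1/17.
If it is in box 2 (prior 2/17): the host opened box 2, so this case is ruled out; weight (2/17)·0 = 0.
If it is in box 3 (prior 1/17): the host has 4 equally likely choices, so probability 1/4; weight (1/17)·(1/4) = 1/68.
If it is in box 4 (prior 5/17): the host has 3 equally likely choices, so probability 1/3; weight (5/17)·(1/3) = 5/51.
If it is in box 5 (prior 6/17): the host has 3 equally likely choices, so probability 1/3; weight (6/17)·(1/3) = 2/17.
The weights sum to 59/204.
So P(the gold coin in box 4 | the host opened box 2) = (5/51) / (59/204) = 20/59.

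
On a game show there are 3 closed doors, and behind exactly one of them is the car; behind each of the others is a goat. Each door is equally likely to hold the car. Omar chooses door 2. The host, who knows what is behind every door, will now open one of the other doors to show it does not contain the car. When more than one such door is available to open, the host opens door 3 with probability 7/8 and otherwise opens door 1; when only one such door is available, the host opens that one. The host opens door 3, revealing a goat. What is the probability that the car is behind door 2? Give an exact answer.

7/15

Consider each possible location of the car in turn.
If it is behind door 1 (prior 1/3): only door 3 is available, probability 1; weight (1/3)·1 = 1/3.
If it is behind door 2 (prior 1/3): door 3 is available, opened with probability 7/8; weight (1/3)·(7/8) = 7/24.
If it is behind door 3 (prior 1/3): the host opened door 3, so this case is ruled out; weight (1/3)·0 = 0.
The weights sum to 5/8.
So P(the car behind door 2 | the host opened door 3) = (7/24) / (5/8) = 7/15.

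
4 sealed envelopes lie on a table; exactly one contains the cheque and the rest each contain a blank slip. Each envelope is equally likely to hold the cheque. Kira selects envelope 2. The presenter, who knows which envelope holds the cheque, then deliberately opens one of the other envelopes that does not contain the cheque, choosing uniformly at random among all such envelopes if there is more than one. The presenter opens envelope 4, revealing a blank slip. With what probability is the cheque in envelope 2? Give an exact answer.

1/4

Consider each possible location of the cheque in turn.
If it is in either of envelopes 1 and 3 (prior 1/4 each): the presenter has 2 equally likely choices, so probability 1/2; weight (1/4)·(1/2) = 1/8 each.
If it is in envelope 2 (prior 1/4): the presenter has 3 equally likely choices, so probability 1/3; weight (1/4)·(1/3) = 1/12.
If it is in envelope 4 (prior 1/4): the presenter opened envelope 4, so this case is ruled out; weight (1/4)·0 = 0.
The weights sum to 1/3.
So P(the cheque in envelope 2 | the presenter opened envelope 4) = (1/12) / (1/3) = 1/4.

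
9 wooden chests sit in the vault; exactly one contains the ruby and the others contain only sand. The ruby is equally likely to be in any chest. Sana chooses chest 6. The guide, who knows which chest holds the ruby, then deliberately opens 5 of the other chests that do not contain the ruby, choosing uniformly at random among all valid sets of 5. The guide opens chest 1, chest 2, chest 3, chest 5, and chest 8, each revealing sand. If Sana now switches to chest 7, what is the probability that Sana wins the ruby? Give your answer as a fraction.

Consider each possible location of the ruby in turn.
If it is in any of chests 1, 2, 3, 5, and 8 (prior 1/9 each): that chest was opened and seen not to hold the prize — ruled out; weight (1/9)·0 = 0 each.
If it is in any of chests 4, 7, and 9 (prior 1/9 each): the guide has 21 equally likely choices, so probability 1/21; weight (1/9)·(1/21) = 1/189 each.
If it is in chest 6 (prior 1/9): the guide has 56 equally likely choices, so probability 1/56; weight (1/9)·(1/56) = 1/504.
The weights sum to 1/56.
So P(the ruby in chest 7 | the guide opened chest 1, chest 2, chest 3, chest 5, and chest 8) = (1/189) / (1/56) = 8/27.

8/27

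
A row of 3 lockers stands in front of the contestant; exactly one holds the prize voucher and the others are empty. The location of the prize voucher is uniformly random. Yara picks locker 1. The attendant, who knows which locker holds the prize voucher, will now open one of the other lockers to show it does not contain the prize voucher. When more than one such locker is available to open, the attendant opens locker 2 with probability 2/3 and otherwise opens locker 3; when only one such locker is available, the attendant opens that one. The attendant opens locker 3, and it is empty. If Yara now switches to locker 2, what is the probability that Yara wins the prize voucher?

Consider each possible location of the prize voucher in turn.
If it is in locker 1 (prior 1/3): locker 2 is available but not opened, probability 1/3; weight (1/3)·(1/3) = 1/9.
If it is in locker 2 (prior 1/3): only locker 3 is available, probability 1; weight (1/3)·1 = 1/3.
If it is in locker 3 (prior 1/3): the attendant opened locker 3, so this case is ruled out; weight (1/3)·0 = 0.
The weights sum to 4/9.
So P(the prize voucher in locker 2 | the attendant opened locker 3) = (1/3) / (4/9) = 3/4.

3/4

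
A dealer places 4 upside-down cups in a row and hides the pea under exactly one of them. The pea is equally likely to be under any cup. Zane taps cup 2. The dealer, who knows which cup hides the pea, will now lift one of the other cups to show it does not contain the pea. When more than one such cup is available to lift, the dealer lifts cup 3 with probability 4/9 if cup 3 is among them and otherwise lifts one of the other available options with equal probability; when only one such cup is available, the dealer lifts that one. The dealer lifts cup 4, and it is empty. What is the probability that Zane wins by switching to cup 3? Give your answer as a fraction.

Apply Bayes' rule, conditioning on where the pea actually is.
If it is under cup 1 (prior 1/4): cup 3 is available but not opened, probability 5/9; weight (1/4)·(5/9) = 5/36.
If it is under cup 2 (prior 1/4): cup 3 is available but not opened; cup 4 gets probability (1 − 4/9)/2 = 5/18; weight (1/4)·(5/18) = 5/72.
If it is under cup 3 (prior 1/4): cup 3 holds the prize so is unavailable; the dealer chooses uniformly among the 2 others, probability 1/2; weight (1/4)·(1/2) = 1/8.
If it is under cup 4 (prior 1/4): the dealer opened cup 4, so this case is ruled out; weight (1/4)·0 = 0.
The weights sum to 1/3.
So P(the pea under cup 3 | the dealer opened cup 4) = (1/8) / (1/3) = 3/8.

3/8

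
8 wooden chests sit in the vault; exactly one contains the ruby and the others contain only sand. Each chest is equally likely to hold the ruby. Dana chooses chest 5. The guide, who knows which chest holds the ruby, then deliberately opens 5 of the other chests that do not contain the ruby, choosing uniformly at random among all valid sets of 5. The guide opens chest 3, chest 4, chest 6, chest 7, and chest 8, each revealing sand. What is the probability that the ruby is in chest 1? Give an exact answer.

7/16

Condition on the true location of the ruby.
If it is in either of chests 1 and 2 (prior 1/8 each): the guide has 6 equally likely choices, so probability 1/6; weight (1/8)·(1/6) = 1/48 each.
If it is in any of chests 3, 4, 6, 7, and 8 (prior 1/8 each): that chest was opened and seen not to hold the prize — ruled out; weight (1/8)·0 = 0 each.
If it is in chest 5 (prior 1/8): the guide has 21 equally likely choices, so probability 1/21; weight (1/8)·(1/21) = 1/168.
The weights sum to 1/21.
So P(the ruby in chest 1 | the guide opened chest 3, chest 4, chest 6, chest 7, and chest 8) = (1/48) / (1/21) = 7/16.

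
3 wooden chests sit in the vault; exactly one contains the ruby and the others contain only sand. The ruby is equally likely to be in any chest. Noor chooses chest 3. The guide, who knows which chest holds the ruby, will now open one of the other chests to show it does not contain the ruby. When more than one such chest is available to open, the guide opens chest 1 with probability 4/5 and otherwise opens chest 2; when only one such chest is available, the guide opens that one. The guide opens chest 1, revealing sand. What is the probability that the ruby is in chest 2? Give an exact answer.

5/9

Condition on the true location of the ruby.
If it is in chest 1 (prior 1/3): the guide opened chest 1, so this case is ruled out; weight (1/3)·0 = 0.
If it is in chest 2 (prior 1/3): only chest 1 is available, probability 1; weight (1/3)·1 = 1/3.
If it is in chest 3 (prior 1/3): chest 1 is available, opened with probability 4/5; weight (1/3)·(4/5) = 4/15.
The weights sum to 3/5.
So P(the ruby in chest 2 | the guide opened chest 1) = (1/3) / (3/5) = 5/9.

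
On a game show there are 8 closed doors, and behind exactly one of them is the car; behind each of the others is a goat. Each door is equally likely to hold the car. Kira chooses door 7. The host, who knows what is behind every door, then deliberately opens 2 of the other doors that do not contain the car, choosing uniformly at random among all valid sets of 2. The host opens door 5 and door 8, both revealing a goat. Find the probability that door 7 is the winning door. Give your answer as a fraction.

Condition on the true location of the car.
If it is behind any of doors 1, 2, 3, 4, and 6 (prior 1/8 each): the host has 15 equally likely choices, so probability 1/15; weight (1/8)·(1/15) = 1/120 each.
If it is behind either of doors 5 and 8 (prior 1/8 each): that door was opened and seen not to hold the prize — ruled out; weight (1/8)·0 = 0 each.
If it is behind door 7 (prior 1/8): the host has 21 equally likely choices, so probability 1/21; weight (1/8)·(1/21) = 1/168.
The weights sum to 1/21.
So P(the car behind door 7 | the host opened door 5 and door 8) = (1/168) / (1/21) = 1/8.

1/8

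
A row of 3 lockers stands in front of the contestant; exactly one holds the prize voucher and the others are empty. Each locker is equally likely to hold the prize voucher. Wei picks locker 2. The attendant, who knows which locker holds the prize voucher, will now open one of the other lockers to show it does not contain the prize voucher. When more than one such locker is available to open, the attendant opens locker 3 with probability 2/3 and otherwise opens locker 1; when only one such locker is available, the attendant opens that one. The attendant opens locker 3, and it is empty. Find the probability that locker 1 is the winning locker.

3/5

Apply Bayes' rule, conditioning on where the prize voucher actually is.
If it is in locker 1 (prior 1/3): only locker 3 is available, probability 1; weight (1/3)·1 = 1/3.
If it is in locker 2 (prior 1/3): locker 3 is available, opened with probability 2/3; weight (1/3)·(2/3) = 2/9.
If it is in locker 3 (prior 1/3): the attendant opened locker 3, so this case is ruled out; weight (1/3)·0 = 0.
The weights sum to 5/9.
So P(the prize voucher in locker 1 | the attendant opened locker 3) = (1/3) / (5/9) = 3/5.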